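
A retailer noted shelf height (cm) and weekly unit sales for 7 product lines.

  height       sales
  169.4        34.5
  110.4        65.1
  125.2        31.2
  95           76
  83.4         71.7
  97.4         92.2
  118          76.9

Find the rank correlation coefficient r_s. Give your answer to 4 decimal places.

-0.5357

Rank height: 7, 4, 6, 2, 1, 3, 5
Rank sales: 2, 3, 1, 5, 4, 7, 6
d = rank(height) − rank(sales): 5, 1, 5, -3, -3, -4, -1; Σd² = 86
ρ = 1 − 6Σd² / [n(n²−1)] = 1 − 6×86 / (7×48) = 1 − 516/336 ≈ -0.5357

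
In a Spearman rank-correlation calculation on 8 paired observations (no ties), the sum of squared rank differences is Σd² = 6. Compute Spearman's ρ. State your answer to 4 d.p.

ρ = 1 − 6Σd² / [n(n²−1)] = 1 − 6×6 / (8×63)
  = 1 − 36/504 = 1 − 0.07143 ≈ 0.9286

0.9286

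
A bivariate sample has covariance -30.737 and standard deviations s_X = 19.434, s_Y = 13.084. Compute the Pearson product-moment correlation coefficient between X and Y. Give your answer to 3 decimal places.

-0.121

r = Cov(X,Y) / (s_X · s_Y) = -30.737 / (19.434 × 13.084)
  = -30.737 / 254.2745 ≈ -0.121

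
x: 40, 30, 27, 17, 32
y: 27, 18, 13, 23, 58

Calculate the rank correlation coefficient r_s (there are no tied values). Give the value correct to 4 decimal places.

Rank x: 5, 3, 2, 1, 4
Rank y: 4, 2, 1, 3, 5
d = rank(x) − rank(y): 1, 1, 1, -2, -1; Σd² = 8
ρ = 1 − 6Σd² / [n(n²−1)] = 1 − 6×8 / (5×24) = 1 − 48/120 ≈ 0.6000

0.6000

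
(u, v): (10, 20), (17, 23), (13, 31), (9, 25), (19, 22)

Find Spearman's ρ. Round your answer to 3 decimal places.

Rank u: 2, 4, 3, 1, 5
Rank v: 1, 3, 5, 4, 2
d = rank(u) − rank(v): 1, 1, -2, -3, 3; Σd² = 24
ρ = 1 − 6Σd² / [n(n²−1)] = 1 − 6×24 / (5×24) = 1 − 144/120 ≈ -0.200

-0.200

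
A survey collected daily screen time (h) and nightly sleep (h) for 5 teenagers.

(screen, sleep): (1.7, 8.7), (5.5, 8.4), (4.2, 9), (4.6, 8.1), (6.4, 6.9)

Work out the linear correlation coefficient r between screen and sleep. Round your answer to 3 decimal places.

n = 5, Σx = 22.4, Σy = 41.1, Σx² = 112.9, Σy² = 340.47, Σxy = 180.21
nΣxy − ΣxΣy = 901.05 − 920.64 = -19.59
nΣx² − (Σx)² = 564.5 − 501.76 = 62.74; nΣy² − (Σy)² = 1702.35 − 1689.21 = 13.14
r = -19.59 / √(62.74 × 13.14) = -19.59 / 28.7124 ≈ -0.682

-0.682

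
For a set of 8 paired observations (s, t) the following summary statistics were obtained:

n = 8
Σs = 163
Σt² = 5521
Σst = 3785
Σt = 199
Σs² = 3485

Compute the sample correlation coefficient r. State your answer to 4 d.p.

r = (nΣst − ΣsΣt) / √[(nΣs² − (Σs)²)(nΣt² − (Σt)²)]
Numerator: 8×3785 − 163×199 = -2157
Denominator: √[(27880 − 26569)(44168 − 39601)] = √[1311 × 4567] = 2446.9036
r = -2157 / 2446.9036 ≈ -0.8815

-0.8815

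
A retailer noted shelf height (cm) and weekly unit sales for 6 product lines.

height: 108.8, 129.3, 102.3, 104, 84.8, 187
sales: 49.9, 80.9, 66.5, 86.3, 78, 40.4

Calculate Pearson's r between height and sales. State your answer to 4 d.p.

n = 6, Σx = 716.2, Σy = 402, Σx² = 91997.26, Σy² = 28620.92, Σxy = 45836.84
nΣxy − ΣxΣy = 275021.04 − 287912.4 = -12891.36
nΣx² − (Σx)² = 551983.56 − 512942.44 = 39041.12; nΣy² − (Σy)² = 171725.52 − 161604 = 10121.52
r = -12891.36 / √(39041.12 × 10121.52) = -12891.36 / 19878.5180 ≈ -0.6485

-0.6485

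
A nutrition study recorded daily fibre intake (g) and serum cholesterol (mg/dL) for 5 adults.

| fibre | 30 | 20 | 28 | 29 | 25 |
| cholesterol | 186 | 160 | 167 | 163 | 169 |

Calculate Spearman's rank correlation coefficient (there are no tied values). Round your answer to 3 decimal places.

Rank fibre: 5, 1, 3, 4, 2
Rank cholesterol: 5, 1, 3, 2, 4
d = rank(fibre) − rank(cholesterol): 0, 0, 0, 2, -2; Σd² = 8
ρ = 1 − 6Σd² / [n(n²−1)] = 1 − 6×8 / (5×24) = 1 − 48/120 ≈ 0.600

0.600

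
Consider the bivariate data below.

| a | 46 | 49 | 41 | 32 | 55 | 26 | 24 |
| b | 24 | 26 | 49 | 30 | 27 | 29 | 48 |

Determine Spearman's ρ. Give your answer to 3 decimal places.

Rank a: 5, 6, 4, 3, 7, 2, 1
Rank b: 1, 2, 7, 5, 3, 4, 6
d = rank(a) − rank(b): 4, 4, -3, -2, 4, -2, -5; Σd² = 90
ρ = 1 − 6Σd² / [n(n²−1)] = 1 − 6×90 / (7×48) = 1 − 540/336 ≈ -0.607

-0.607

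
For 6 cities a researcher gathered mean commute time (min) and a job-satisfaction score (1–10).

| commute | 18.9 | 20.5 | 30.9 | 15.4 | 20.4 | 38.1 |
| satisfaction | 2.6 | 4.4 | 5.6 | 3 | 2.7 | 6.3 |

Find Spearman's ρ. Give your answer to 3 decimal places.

0.829

Rank commute: 2, 4, 5, 1, 3, 6
Rank satisfaction: 1, 4, 5, 3, 2, 6
d = rank(commute) − rank(satisfaction): 1, 0, 0, -2, 1, 0; Σd² = 6
ρ = 1 − 6Σd² / [n(n²−1)] = 1 − 6×6 / (6×35) = 1 − 36/210 ≈ 0.829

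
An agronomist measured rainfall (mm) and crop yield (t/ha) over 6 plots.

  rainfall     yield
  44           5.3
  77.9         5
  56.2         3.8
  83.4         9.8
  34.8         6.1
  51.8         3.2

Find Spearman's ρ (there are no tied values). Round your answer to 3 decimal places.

0.086

Rank rainfall: 2, 5, 4, 6, 1, 3
Rank yield: 4, 3, 2, 6, 5, 1
d = rank(rainfall) − rank(yield): -2, 2, 2, 0, -4, 2; Σd² = 32
ρ = 1 − 6Σd² / [n(n²−1)] = 1 − 6×32 / (6×35) = 1 − 192/210 ≈ 0.086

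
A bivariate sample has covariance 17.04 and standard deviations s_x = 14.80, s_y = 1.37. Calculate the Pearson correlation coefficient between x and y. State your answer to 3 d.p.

0.840

r = Cov(x,y) / (s_x · s_y) = 17.04 / (14.80 × 1.37)
  = 17.04 / 20.2760 ≈ 0.840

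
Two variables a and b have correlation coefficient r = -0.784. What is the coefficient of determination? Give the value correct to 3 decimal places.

r² = (-0.784)² = 0.615

0.615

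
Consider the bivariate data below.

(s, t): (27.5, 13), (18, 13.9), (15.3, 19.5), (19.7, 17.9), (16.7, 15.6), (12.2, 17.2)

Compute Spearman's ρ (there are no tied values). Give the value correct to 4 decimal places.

-0.5429

Rank s: 6, 4, 2, 5, 3, 1
Rank t: 1, 2, 6, 5, 3, 4
d = rank(s) − rank(t): 5, 2, -4, 0, 0, -3; Σd² = 54
ρ = 1 − 6Σd² / [n(n²−1)] = 1 − 6×54 / (6×35) = 1 − 324/210 ≈ -0.5429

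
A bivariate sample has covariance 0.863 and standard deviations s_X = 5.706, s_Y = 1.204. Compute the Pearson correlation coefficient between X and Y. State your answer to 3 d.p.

0.126

r = Cov(X,Y) / (s_X · s_Y) = 0.863 / (5.706 × 1.204)
  = 0.863 / 6.8700 ≈ 0.126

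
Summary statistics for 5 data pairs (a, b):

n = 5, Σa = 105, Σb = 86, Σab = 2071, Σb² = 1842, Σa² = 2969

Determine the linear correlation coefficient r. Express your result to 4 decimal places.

r = (nΣab − ΣaΣb) / √[(nΣa² − (Σa)²)(nΣb² − (Σb)²)]
Numerator: 5×2071 − 105×86 = 1325
Denominator: √[(14845 − 11025)(9210 − 7396)] = √[3820 × 1814] = 2632.3905
r = 1325 / 2632.3905 ≈ 0.5033

0.5033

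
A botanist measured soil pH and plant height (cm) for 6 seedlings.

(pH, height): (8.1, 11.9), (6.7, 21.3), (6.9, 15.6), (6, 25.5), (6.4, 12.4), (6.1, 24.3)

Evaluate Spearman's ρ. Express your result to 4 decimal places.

Rank pH: 6, 4, 5, 1, 3, 2
Rank height: 1, 4, 3, 6, 2, 5
d = rank(pH) − rank(height): 5, 0, 2, -5, 1, -3; Σd² = 64
ρ = 1 − 6Σd² / [n(n²−1)] = 1 − 6×64 / (6×35) = 1 − 384/210 ≈ -0.8286

-0.8286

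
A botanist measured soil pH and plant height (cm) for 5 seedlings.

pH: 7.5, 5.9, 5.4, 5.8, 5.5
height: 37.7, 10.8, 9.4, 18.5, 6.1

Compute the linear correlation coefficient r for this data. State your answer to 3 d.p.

n = 5, Σx = 30.1, Σy = 82.5, Σx² = 184.11, Σy² = 2005.75, Σxy = 538.08
nΣxy − ΣxΣy = 2690.4 − 2483.25 = 207.15
nΣx² − (Σx)² = 920.55 − 906.01 = 14.54; nΣy² − (Σy)² = 10028.75 − 6806.25 = 3222.5
r = 207.15 / √(14.54 × 3222.5) = 207.15 / 216.4605 ≈ 0.957

0.957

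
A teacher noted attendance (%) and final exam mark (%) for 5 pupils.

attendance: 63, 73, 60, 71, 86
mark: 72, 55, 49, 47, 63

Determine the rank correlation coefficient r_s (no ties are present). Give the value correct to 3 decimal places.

0.200

Rank attendance: 2, 4, 1, 3, 5
Rank mark: 5, 3, 2, 1, 4
d = rank(attendance) − rank(mark): -3, 1, -1, 2, 1; Σd² = 16
ρ = 1 − 6Σd² / [n(n²−1)] = 1 − 6×16 / (5×24) = 1 − 96/120 ≈ 0.200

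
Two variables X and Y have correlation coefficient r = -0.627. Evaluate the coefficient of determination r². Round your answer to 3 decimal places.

r² = (-0.627)² = 0.393

0.393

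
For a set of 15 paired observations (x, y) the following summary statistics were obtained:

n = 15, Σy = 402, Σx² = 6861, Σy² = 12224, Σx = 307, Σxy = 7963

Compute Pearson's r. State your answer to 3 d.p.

-0.289

r = (nΣxy − ΣxΣy) / √[(nΣx² − (Σx)²)(nΣy² − (Σy)²)]
Numerator: 15×7963 − 307×402 = -3969
Denominator: √[(102915 − 94249)(183360 − 161604)] = √[8666 × 21756] = 13730.8957
r = -3969 / 13730.8957 ≈ -0.289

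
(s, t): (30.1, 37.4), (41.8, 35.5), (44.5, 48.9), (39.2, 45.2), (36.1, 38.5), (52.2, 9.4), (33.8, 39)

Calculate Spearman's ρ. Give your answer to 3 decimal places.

-0.143

Rank s: 1, 5, 6, 4, 3, 7, 2
Rank t: 3, 2, 7, 6, 4, 1, 5
d = rank(s) − rank(t): -2, 3, -1, -2, -1, 6, -3; Σd² = 64
ρ = 1 − 6Σd² / [n(n²−1)] = 1 − 6×64 / (7×48) = 1 − 384/336 ≈ -0.143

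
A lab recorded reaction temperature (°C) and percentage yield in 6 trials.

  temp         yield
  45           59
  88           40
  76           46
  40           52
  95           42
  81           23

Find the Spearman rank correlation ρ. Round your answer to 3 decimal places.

-0.714

Rank temp: 2, 5, 3, 1, 6, 4
Rank yield: 6, 2, 4, 5, 3, 1
d = rank(temp) − rank(yield): -4, 3, -1, -4, 3, 3; Σd² = 60
ρ = 1 − 6Σd² / [n(n²−1)] = 1 − 6×60 / (6×35) = 1 − 360/210 ≈ -0.714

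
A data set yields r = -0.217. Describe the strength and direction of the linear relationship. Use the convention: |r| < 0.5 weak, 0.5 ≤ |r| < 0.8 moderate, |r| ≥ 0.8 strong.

weak negative

r = -0.217 < 0 so the relationship is negative.
|r| = 0.217, which falls in the weak range.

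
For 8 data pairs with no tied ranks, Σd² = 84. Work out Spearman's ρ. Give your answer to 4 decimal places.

0.0000

ρ = 1 − 6Σd² / [n(n²−1)] = 1 − 6×84 / (8×63)
  = 1 − 504/504 = 1 − 1.00000 ≈ 0.0000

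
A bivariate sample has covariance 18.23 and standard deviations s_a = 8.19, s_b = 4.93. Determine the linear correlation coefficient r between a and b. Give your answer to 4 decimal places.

0.4515

r = Cov(a,b) / (s_a · s_b) = 18.23 / (8.19 × 4.93)
  = 18.23 / 40.3767 ≈ 0.4515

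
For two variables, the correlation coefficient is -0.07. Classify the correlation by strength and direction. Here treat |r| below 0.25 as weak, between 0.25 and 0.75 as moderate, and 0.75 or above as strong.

r = -0.07 < 0 so the relationship is negative.
|r| = 0.07, which falls in the weak range.

weak negative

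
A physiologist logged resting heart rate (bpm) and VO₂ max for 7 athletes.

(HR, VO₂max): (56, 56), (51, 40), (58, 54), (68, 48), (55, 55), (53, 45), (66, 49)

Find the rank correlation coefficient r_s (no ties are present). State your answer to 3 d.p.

0.321

Rank HR: 4, 1, 5, 7, 3, 2, 6
Rank VO₂max: 7, 1, 5, 3, 6, 2, 4
d = rank(HR) − rank(VO₂max): -3, 0, 0, 4, -3, 0, 2; Σd² = 38
ρ = 1 − 6Σd² / [n(n²−1)] = 1 − 6×38 / (7×48) = 1 − 228/336 ≈ 0.321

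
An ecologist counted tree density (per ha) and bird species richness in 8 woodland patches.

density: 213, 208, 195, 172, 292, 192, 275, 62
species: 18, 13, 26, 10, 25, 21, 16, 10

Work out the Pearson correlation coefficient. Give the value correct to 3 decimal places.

n = 8, Σx = 1609, Σy = 139, Σx² = 357839, Σy² = 2691, Σxy = 29680
nΣxy − ΣxΣy = 237440 − 223651 = 13789
nΣx² − (Σx)² = 2862712 − 2588881 = 273831; nΣy² − (Σy)² = 21528 − 19321 = 2207
r = 13789 / √(273831 × 2207) = 13789 / 24583.4297 ≈ 0.561

0.561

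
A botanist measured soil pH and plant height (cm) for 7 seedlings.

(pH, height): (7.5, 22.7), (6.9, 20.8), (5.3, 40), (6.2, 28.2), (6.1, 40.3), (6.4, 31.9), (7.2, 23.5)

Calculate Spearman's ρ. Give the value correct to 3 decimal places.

-0.821

Rank pH: 7, 5, 1, 3, 2, 4, 6
Rank height: 2, 1, 6, 4, 7, 5, 3
d = rank(pH) − rank(height): 5, 4, -5, -1, -5, -1, 3; Σd² = 102
ρ = 1 − 6Σd² / [n(n²−1)] = 1 − 6×102 / (7×48) = 1 − 612/336 ≈ -0.821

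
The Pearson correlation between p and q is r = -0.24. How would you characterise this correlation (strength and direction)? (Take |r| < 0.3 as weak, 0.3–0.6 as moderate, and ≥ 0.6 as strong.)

weak negative

r = -0.24 < 0 so the relationship is negative.
|r| = 0.24, which falls in the weak range.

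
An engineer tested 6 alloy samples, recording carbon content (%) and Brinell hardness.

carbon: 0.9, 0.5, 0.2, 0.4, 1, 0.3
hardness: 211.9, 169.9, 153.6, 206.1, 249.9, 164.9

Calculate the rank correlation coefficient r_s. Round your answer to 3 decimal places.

Rank carbon: 5, 4, 1, 3, 6, 2
Rank hardness: 5, 3, 1, 4, 6, 2
d = rank(carbon) − rank(hardness): 0, 1, 0, -1, 0, 0; Σd² = 2
ρ = 1 − 6Σd² / [n(n²−1)] = 1 − 6×2 / (6×35) = 1 − 12/210 ≈ 0.943

0.943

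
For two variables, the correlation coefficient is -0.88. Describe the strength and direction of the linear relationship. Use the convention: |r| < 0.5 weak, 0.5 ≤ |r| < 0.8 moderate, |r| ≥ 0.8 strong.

r = -0.88 < 0 so the relationship is negative.
|r| = 0.88, which falls in the strong range.

strong negative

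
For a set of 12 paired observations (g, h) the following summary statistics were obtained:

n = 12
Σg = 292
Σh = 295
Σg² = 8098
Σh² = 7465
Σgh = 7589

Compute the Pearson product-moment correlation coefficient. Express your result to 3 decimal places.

0.893

r = (nΣgh − ΣgΣh) / √[(nΣg² − (Σg)²)(nΣh² − (Σh)²)]
Numerator: 12×7589 − 292×295 = 4928
Denominator: √[(97176 − 85264)(89580 − 87025)] = √[11912 × 2555] = 5516.8070
r = 4928 / 5516.8070 ≈ 0.893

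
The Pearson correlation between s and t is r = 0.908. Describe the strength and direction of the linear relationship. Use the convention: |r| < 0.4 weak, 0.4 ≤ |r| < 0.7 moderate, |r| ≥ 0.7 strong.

strong positive

r = 0.908 > 0 so the relationship is positive.
|r| = 0.908, which falls in the strong range.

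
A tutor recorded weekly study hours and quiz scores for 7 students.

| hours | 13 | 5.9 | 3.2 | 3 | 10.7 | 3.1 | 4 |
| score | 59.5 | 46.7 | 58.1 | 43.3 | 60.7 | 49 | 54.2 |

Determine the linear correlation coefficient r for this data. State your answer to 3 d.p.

n = 7, Σx = 42.9, Σy = 371.5, Σx² = 363.15, Σy² = 19994.77, Σxy = 2383.04
nΣxy − ΣxΣy = 16681.28 − 15937.35 = 743.93
nΣx² − (Σx)² = 2542.05 − 1840.41 = 701.64; nΣy² − (Σy)² = 139963.39 − 138012.25 = 1951.14
r = 743.93 / √(701.64 × 1951.14) = 743.93 / 1170.0418 ≈ 0.636

0.636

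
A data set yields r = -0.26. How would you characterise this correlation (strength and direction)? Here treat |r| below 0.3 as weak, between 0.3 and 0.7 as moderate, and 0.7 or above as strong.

r = -0.26 < 0 so the relationship is negative.
|r| = 0.26, which falls in the weak range.

weak negative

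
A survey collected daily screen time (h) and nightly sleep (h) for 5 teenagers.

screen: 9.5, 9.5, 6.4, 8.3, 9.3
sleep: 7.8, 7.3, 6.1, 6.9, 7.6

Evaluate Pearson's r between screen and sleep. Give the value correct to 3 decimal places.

n = 5, Σx = 43, Σy = 35.7, Σx² = 376.84, Σy² = 256.71, Σxy = 310.44
nΣxy − ΣxΣy = 1552.2 − 1535.1 = 17.1
nΣx² − (Σx)² = 1884.2 − 1849 = 35.2; nΣy² − (Σy)² = 1283.55 − 1274.49 = 9.06
r = 17.1 / √(35.2 × 9.06) = 17.1 / 17.8581 ≈ 0.958

0.958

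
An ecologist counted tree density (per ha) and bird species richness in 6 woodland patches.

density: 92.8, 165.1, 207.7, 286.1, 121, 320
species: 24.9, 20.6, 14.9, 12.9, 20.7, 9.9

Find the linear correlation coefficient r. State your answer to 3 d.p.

-0.972

n = 6, Σx = 1192.7, Σy = 103.9, Σx² = 277903.35, Σy² = 1959.29, Σxy = 18169.9
nΣxy − ΣxΣy = 109019.4 − 123921.53 = -14902.13
nΣx² − (Σx)² = 1667420.1 − 1422533.29 = 244886.81; nΣy² − (Σy)² = 11755.74 − 10795.21 = 960.53
r = -14902.13 / √(244886.81 × 960.53) = -14902.13 / 15336.9204 ≈ -0.972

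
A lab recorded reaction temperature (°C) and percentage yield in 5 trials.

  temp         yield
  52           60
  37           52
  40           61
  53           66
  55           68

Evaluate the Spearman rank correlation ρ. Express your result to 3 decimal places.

0.900

Rank temp: 3, 1, 2, 4, 5
Rank yield: 2, 1, 3, 4, 5
d = rank(temp) − rank(yield): 1, 0, -1, 0, 0; Σd² = 2
ρ = 1 − 6Σd² / [n(n²−1)] = 1 − 6×2 / (5×24) = 1 − 12/120 ≈ 0.900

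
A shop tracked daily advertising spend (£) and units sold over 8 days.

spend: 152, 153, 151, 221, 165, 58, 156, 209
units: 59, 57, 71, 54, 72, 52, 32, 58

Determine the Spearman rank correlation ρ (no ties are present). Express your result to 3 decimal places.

0.000

Rank spend: 3, 4, 2, 8, 6, 1, 5, 7
Rank units: 6, 4, 7, 3, 8, 2, 1, 5
d = rank(spend) − rank(units): -3, 0, -5, 5, -2, -1, 4, 2; Σd² = 84
ρ = 1 − 6Σd² / [n(n²−1)] = 1 − 6×84 / (8×63) = 1 − 504/504 ≈ 0.000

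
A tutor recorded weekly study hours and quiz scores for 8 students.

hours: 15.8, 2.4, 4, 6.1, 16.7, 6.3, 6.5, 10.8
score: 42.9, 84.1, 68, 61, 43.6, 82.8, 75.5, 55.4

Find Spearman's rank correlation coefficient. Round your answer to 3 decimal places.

-0.786

Rank hours: 7, 1, 2, 3, 8, 4, 5, 6
Rank score: 1, 8, 5, 4, 2, 7, 6, 3
d = rank(hours) − rank(score): 6, -7, -3, -1, 6, -3, -1, 3; Σd² = 150
ρ = 1 − 6Σd² / [n(n²−1)] = 1 − 6×150 / (8×63) = 1 − 900/504 ≈ -0.786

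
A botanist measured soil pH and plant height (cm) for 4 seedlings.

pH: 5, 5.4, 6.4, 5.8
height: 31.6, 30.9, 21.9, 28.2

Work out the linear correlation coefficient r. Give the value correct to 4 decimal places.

-0.9616

n = 4, Σx = 22.6, Σy = 112.6, Σx² = 128.76, Σy² = 3228.22, Σxy = 628.58
nΣxy − ΣxΣy = 2514.32 − 2544.76 = -30.44
nΣx² − (Σx)² = 515.04 − 510.76 = 4.28; nΣy² − (Σy)² = 12912.88 − 12678.76 = 234.12
r = -30.44 / √(4.28 × 234.12) = -30.44 / 31.6549 ≈ -0.9616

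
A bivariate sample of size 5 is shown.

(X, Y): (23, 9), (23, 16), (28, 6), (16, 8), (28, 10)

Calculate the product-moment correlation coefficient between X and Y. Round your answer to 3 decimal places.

n = 5, ΣX = 118, ΣY = 49, ΣX² = 2882, ΣY² = 537, ΣXY = 1151
nΣXY − ΣXΣY = 5755 − 5782 = -27
nΣX² − (ΣX)² = 14410 − 13924 = 486; nΣY² − (ΣY)² = 2685 − 2401 = 284
r = -27 / √(486 × 284) = -27 / 371.5158 ≈ -0.073

-0.073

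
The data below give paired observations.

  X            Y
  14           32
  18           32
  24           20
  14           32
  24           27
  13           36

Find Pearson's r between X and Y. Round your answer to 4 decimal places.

n = 6, ΣX = 107, ΣY = 179, ΣX² = 2037, ΣY² = 5497, ΣXY = 3068
nΣXY − ΣXΣY = 18408 − 19153 = -745
nΣX² − (ΣX)² = 12222 − 11449 = 773; nΣY² − (ΣY)² = 32982 − 32041 = 941
r = -745 / √(773 × 941) = -745 / 852.8734 ≈ -0.8735

-0.8735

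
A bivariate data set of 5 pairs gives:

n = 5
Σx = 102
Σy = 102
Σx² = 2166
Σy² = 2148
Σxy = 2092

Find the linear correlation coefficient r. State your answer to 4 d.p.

0.1480

r = (nΣxy − ΣxΣy) / √[(nΣx² − (Σx)²)(nΣy² − (Σy)²)]
Numerator: 5×2092 − 102×102 = 56
Denominator: √[(10830 − 10404)(10740 − 10404)] = √[426 × 336] = 378.3332
r = 56 / 378.3332 ≈ 0.1480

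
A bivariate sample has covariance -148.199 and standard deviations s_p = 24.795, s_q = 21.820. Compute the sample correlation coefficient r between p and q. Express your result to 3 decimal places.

r = Cov(p,q) / (s_p · s_q) = -148.199 / (24.795 × 21.820)
  = -148.199 / 541.0269 ≈ -0.274

-0.274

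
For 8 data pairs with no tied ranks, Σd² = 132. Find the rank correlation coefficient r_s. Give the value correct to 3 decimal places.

-0.571

ρ = 1 − 6Σd² / [n(n²−1)] = 1 − 6×132 / (8×63)
  = 1 − 792/504 = 1 − 1.5714 ≈ -0.571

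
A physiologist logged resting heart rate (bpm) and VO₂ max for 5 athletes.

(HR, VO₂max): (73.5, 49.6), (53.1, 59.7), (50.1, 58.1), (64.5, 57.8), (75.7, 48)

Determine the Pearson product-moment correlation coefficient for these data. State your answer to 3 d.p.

-0.906

n = 5, Σx = 316.9, Σy = 273.2, Σx² = 20622.61, Σy² = 15044.7, Σxy = 17088.18
nΣxy − ΣxΣy = 85440.9 − 86577.08 = -1136.18
nΣx² − (Σx)² = 103113.05 − 100425.61 = 2687.44; nΣy² − (Σy)² = 75223.5 − 74638.24 = 585.26
r = -1136.18 / √(2687.44 × 585.26) = -1136.18 / 1254.1336 ≈ -0.906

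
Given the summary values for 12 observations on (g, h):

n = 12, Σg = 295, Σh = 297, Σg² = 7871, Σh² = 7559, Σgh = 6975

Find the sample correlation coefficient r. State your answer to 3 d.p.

r = (nΣgh − ΣgΣh) / √[(nΣg² − (Σg)²)(nΣh² − (Σh)²)]
Numerator: 12×6975 − 295×297 = -3915
Denominator: √[(94452 − 87025)(90708 − 88209)] = √[7427 × 2499] = 4308.1403
r = -3915 / 4308.1403 ≈ -0.909

-0.909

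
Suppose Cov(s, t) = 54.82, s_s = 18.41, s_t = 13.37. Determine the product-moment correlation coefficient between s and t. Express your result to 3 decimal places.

0.223

r = Cov(s,t) / (s_s · s_t) = 54.82 / (18.41 × 13.37)
  = 54.82 / 246.1417 ≈ 0.223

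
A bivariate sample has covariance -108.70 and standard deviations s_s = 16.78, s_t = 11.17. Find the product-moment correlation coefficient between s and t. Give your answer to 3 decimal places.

-0.580

r = Cov(s,t) / (s_s · s_t) = -108.70 / (16.78 × 11.17)
  = -108.70 / 187.4326 ≈ -0.580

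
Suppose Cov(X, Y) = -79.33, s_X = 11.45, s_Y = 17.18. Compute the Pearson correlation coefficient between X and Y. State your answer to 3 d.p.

-0.403

r = Cov(X,Y) / (s_X · s_Y) = -79.33 / (11.45 × 17.18)
  = -79.33 / 196.7110 ≈ -0.403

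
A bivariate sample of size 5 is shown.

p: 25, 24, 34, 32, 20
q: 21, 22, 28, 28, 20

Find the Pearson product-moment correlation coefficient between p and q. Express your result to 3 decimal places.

n = 5, Σp = 135, Σq = 119, Σp² = 3781, Σq² = 2893, Σpq = 3301
nΣpq − ΣpΣq = 16505 − 16065 = 440
nΣp² − (Σp)² = 18905 − 18225 = 680; nΣq² − (Σq)² = 14465 − 14161 = 304
r = 440 / √(680 × 304) = 440 / 454.6647 ≈ 0.968

0.968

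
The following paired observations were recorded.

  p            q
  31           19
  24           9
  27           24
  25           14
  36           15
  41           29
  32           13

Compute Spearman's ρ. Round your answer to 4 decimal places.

Rank p: 4, 1, 3, 2, 6, 7, 5
Rank q: 5, 1, 6, 3, 4, 7, 2
d = rank(p) − rank(q): -1, 0, -3, -1, 2, 0, 3; Σd² = 24
ρ = 1 − 6Σd² / [n(n²−1)] = 1 − 6×24 / (7×48) = 1 − 144/336 ≈ 0.5714

0.5714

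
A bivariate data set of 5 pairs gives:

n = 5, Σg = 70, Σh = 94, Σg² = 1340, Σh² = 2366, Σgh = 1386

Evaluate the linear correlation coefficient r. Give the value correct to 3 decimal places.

0.151

r = (nΣgh − ΣgΣh) / √[(nΣg² − (Σg)²)(nΣh² − (Σh)²)]
Numerator: 5×1386 − 70×94 = 350
Denominator: √[(6700 − 4900)(11830 − 8836)] = √[1800 × 2994] = 2321.4651
r = 350 / 2321.4651 ≈ 0.151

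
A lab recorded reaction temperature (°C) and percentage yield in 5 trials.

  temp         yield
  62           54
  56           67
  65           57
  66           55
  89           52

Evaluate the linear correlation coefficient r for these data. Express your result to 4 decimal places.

-0.6867

n = 5, Σx = 338, Σy = 285, Σx² = 23482, Σy² = 16383, Σxy = 19063
nΣxy − ΣxΣy = 95315 − 96330 = -1015
nΣx² − (Σx)² = 117410 − 114244 = 3166; nΣy² − (Σy)² = 81915 − 81225 = 690
r = -1015 / √(3166 × 690) = -1015 / 1478.0189 ≈ -0.6867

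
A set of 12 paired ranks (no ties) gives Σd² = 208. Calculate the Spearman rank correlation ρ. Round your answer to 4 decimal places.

0.2727

ρ = 1 − 6Σd² / [n(n²−1)] = 1 − 6×208 / (12×143)
  = 1 − 1248/1716 = 1 − 0.72727 ≈ 0.2727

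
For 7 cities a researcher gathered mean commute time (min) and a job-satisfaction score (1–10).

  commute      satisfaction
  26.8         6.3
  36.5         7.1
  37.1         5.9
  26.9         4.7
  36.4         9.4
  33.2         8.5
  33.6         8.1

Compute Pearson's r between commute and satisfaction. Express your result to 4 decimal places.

n = 7, Σx = 230.5, Σy = 50, Σx² = 7706.67, Σy² = 373.22, Σxy = 1669.83
nΣxy − ΣxΣy = 11688.81 − 11525 = 163.81
nΣx² − (Σx)² = 53946.69 − 53130.25 = 816.44; nΣy² − (Σy)² = 2612.54 − 2500 = 112.54
r = 163.81 / √(816.44 × 112.54) = 163.81 / 303.1207 ≈ 0.5404

0.5404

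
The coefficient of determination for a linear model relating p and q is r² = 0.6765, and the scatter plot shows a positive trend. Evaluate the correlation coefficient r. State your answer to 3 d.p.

|r| = √0.6765 = 0.822
The association is positive, so r = 0.822.

0.822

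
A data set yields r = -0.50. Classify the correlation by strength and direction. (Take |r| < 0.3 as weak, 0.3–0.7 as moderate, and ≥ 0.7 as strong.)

moderate negative

r = -0.50 < 0 so the relationship is negative.
|r| = 0.50, which falls in the moderate range.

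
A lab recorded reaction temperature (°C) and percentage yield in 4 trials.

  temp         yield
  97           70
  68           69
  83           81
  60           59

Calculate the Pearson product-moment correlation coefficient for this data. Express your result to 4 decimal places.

0.5923

n = 4, Σx = 308, Σy = 279, Σx² = 24522, Σy² = 19703, Σxy = 21745
nΣxy − ΣxΣy = 86980 − 85932 = 1048
nΣx² − (Σx)² = 98088 − 94864 = 3224; nΣy² − (Σy)² = 78812 − 77841 = 971
r = 1048 / √(3224 × 971) = 1048 / 1769.3230 ≈ 0.5923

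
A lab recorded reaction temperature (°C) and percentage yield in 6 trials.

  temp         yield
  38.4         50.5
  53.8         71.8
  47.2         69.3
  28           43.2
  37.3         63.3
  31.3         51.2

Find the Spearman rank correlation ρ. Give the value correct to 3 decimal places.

Rank temp: 4, 6, 5, 1, 3, 2
Rank yield: 2, 6, 5, 1, 4, 3
d = rank(temp) − rank(yield): 2, 0, 0, 0, -1, -1; Σd² = 6
ρ = 1 − 6Σd² / [n(n²−1)] = 1 − 6×6 / (6×35) = 1 − 36/210 ≈ 0.829

0.829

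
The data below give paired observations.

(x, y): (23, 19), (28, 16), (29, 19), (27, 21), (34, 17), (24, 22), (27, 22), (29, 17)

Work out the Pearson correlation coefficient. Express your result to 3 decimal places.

n = 8, Σx = 221, Σy = 153, Σx² = 6185, Σy² = 2965, Σxy = 4196
nΣxy − ΣxΣy = 33568 − 33813 = -245
nΣx² − (Σx)² = 49480 − 48841 = 639; nΣy² − (Σy)² = 23720 − 23409 = 311
r = -245 / √(639 × 311) = -245 / 445.7903 ≈ -0.550

-0.550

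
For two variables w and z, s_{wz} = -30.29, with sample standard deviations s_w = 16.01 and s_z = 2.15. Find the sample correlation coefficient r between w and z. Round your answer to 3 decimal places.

r = Cov(w,z) / (s_w · s_z) = -30.29 / (16.01 × 2.15)
  = -30.29 / 34.4215 ≈ -0.880

-0.880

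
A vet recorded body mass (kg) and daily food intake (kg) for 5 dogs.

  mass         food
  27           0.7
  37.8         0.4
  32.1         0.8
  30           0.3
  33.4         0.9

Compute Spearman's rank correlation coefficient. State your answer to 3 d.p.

0.200

Rank mass: 1, 5, 3, 2, 4
Rank food: 3, 2, 4, 1, 5
d = rank(mass) − rank(food): -2, 3, -1, 1, -1; Σd² = 16
ρ = 1 − 6Σd² / [n(n²−1)] = 1 − 6×16 / (5×24) = 1 − 96/120 ≈ 0.200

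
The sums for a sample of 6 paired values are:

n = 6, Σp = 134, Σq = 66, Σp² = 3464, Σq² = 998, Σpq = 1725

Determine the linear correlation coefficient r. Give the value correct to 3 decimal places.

r = (nΣpq − ΣpΣq) / √[(nΣp² − (Σp)²)(nΣq² − (Σq)²)]
Numerator: 6×1725 − 134×66 = 1506
Denominator: √[(20784 − 17956)(5988 − 4356)] = √[2828 × 1632] = 2148.3240
r = 1506 / 2148.3240 ≈ 0.701

0.701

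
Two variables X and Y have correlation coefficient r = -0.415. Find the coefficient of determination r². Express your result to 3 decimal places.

r² = (-0.415)² = 0.172

0.172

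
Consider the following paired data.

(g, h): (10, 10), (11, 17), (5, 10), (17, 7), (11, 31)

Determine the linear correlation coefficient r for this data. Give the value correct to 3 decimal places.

-0.079

n = 5, Σg = 54, Σh = 75, Σg² = 656, Σh² = 1499, Σgh = 797
nΣgh − ΣgΣh = 3985 − 4050 = -65
nΣg² − (Σg)² = 3280 − 2916 = 364; nΣh² − (Σh)² = 7495 − 5625 = 1870
r = -65 / √(364 × 1870) = -65 / 825.0333 ≈ -0.079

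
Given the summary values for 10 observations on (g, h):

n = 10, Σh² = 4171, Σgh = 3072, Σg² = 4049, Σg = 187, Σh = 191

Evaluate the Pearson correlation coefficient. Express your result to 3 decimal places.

r = (nΣgh − ΣgΣh) / √[(nΣg² − (Σg)²)(nΣh² − (Σh)²)]
Numerator: 10×3072 − 187×191 = -4997
Denominator: √[(40490 − 34969)(41710 − 36481)] = √[5521 × 5229] = 5373.0168
r = -4997 / 5373.0168 ≈ -0.930

-0.930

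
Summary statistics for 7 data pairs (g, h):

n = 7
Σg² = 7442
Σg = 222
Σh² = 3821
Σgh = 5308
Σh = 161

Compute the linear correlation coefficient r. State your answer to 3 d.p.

0.928

r = (nΣgh − ΣgΣh) / √[(nΣg² − (Σg)²)(nΣh² − (Σh)²)]
Numerator: 7×5308 − 222×161 = 1414
Denominator: √[(52094 − 49284)(26747 − 25921)] = √[2810 × 826] = 1523.5025
r = 1414 / 1523.5025 ≈ 0.928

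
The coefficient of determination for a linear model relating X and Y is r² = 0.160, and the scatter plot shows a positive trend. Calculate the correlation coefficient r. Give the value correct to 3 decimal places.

|r| = √0.160 = 0.400
The association is positive, so r = 0.400.

0.400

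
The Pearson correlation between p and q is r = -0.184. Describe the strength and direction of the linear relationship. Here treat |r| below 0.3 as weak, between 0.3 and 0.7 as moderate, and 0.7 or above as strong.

weak negative

r = -0.184 < 0 so the relationship is negative.
|r| = 0.184, which falls in the weak range.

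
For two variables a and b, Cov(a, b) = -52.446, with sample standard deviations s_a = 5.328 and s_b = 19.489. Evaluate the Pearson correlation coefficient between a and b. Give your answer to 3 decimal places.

r = Cov(a,b) / (s_a · s_b) = -52.446 / (5.328 × 19.489)
  = -52.446 / 103.8374 ≈ -0.505

-0.505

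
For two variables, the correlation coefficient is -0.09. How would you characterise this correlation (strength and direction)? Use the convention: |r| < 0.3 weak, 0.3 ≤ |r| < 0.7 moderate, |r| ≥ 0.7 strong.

r = -0.09 < 0 so the relationship is negative.
|r| = 0.09, which falls in the weak range.

weak negative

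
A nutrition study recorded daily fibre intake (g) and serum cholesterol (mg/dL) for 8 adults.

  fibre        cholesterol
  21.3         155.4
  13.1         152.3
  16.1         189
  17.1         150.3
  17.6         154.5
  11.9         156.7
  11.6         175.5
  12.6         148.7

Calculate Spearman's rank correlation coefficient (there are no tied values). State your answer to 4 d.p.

-0.1905

Rank fibre: 8, 4, 5, 6, 7, 2, 1, 3
Rank cholesterol: 5, 3, 8, 2, 4, 6, 7, 1
d = rank(fibre) − rank(cholesterol): 3, 1, -3, 4, 3, -4, -6, 2; Σd² = 100
ρ = 1 − 6Σd² / [n(n²−1)] = 1 − 6×100 / (8×63) = 1 − 600/504 ≈ -0.1905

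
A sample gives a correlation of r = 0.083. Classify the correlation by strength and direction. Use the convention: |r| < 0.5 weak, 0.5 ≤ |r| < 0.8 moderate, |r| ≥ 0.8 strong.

r = 0.083 > 0 so the relationship is positive.
|r| = 0.083, which falls in the weak range.

weak positive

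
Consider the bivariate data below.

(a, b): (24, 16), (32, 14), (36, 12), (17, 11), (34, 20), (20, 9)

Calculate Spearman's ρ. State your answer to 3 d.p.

Rank a: 3, 4, 6, 1, 5, 2
Rank b: 5, 4, 3, 2, 6, 1
d = rank(a) − rank(b): -2, 0, 3, -1, -1, 1; Σd² = 16
ρ = 1 − 6Σd² / [n(n²−1)] = 1 − 6×16 / (6×35) = 1 − 96/210 ≈ 0.543

0.543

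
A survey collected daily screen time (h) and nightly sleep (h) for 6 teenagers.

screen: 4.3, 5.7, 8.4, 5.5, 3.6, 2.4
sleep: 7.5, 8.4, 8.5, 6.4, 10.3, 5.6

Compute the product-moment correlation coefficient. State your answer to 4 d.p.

n = 6, Σx = 29.9, Σy = 46.7, Σx² = 170.51, Σy² = 377.47, Σxy = 237.25
nΣxy − ΣxΣy = 1423.5 − 1396.33 = 27.17
nΣx² − (Σx)² = 1023.06 − 894.01 = 129.05; nΣy² − (Σy)² = 2264.82 − 2180.89 = 83.93
r = 27.17 / √(129.05 × 83.93) = 27.17 / 104.0729 ≈ 0.2611

0.2611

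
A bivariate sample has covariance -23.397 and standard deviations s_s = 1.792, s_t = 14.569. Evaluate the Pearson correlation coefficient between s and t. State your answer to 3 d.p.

r = Cov(s,t) / (s_s · s_t) = -23.397 / (1.792 × 14.569)
  = -23.397 / 26.1076 ≈ -0.896

-0.896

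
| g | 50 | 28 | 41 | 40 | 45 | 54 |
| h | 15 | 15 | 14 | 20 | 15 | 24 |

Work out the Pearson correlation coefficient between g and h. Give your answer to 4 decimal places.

n = 6, Σg = 258, Σh = 103, Σg² = 11506, Σh² = 1847, Σgh = 4515
nΣgh − ΣgΣh = 27090 − 26574 = 516
nΣg² − (Σg)² = 69036 − 66564 = 2472; nΣh² − (Σh)² = 11082 − 10609 = 473
r = 516 / √(2472 × 473) = 516 / 1081.3214 ≈ 0.4772

0.4772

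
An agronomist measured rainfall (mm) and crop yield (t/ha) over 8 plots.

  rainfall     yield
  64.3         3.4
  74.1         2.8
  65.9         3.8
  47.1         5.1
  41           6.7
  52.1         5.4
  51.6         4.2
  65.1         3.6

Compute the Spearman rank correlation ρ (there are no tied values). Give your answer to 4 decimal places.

-0.8333

Rank rainfall: 5, 8, 7, 2, 1, 4, 3, 6
Rank yield: 2, 1, 4, 6, 8, 7, 5, 3
d = rank(rainfall) − rank(yield): 3, 7, 3, -4, -7, -3, -2, 3; Σd² = 154
ρ = 1 − 6Σd² / [n(n²−1)] = 1 − 6×154 / (8×63) = 1 − 924/504 ≈ -0.8333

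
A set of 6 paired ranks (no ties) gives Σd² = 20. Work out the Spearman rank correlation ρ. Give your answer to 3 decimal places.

0.429

ρ = 1 − 6Σd² / [n(n²−1)] = 1 − 6×20 / (6×35)
  = 1 − 120/210 = 1 − 0.5714 ≈ 0.429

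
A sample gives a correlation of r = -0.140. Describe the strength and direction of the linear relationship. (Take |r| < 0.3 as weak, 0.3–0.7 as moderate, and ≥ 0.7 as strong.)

r = -0.140 < 0 so the relationship is negative.
|r| = 0.140, which falls in the weak range.

weak negative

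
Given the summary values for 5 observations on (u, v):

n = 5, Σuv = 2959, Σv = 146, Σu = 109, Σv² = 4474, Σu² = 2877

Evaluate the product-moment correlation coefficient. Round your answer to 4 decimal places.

-0.6888

r = (nΣuv − ΣuΣv) / √[(nΣu² − (Σu)²)(nΣv² − (Σv)²)]
Numerator: 5×2959 − 109×146 = -1119
Denominator: √[(14385 − 11881)(22370 − 21316)] = √[2504 × 1054] = 1624.5664
r = -1119 / 1624.5664 ≈ -0.6888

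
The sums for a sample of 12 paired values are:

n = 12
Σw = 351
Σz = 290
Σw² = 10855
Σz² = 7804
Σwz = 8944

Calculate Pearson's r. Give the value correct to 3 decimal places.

r = (nΣwz − ΣwΣz) / √[(nΣw² − (Σw)²)(nΣz² − (Σz)²)]
Numerator: 12×8944 − 351×290 = 5538
Denominator: √[(130260 − 123201)(93648 − 84100)] = √[7059 × 9548] = 8209.7096
r = 5538 / 8209.7096 ≈ 0.675

0.675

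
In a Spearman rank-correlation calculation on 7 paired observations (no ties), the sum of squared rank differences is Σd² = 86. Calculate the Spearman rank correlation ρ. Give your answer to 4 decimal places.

ρ = 1 − 6Σd² / [n(n²−1)] = 1 − 6×86 / (7×48)
  = 1 − 516/336 = 1 − 1.53571 ≈ -0.5357

-0.5357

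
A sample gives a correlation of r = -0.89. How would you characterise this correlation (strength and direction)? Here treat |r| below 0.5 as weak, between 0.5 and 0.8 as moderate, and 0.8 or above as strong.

strong negative

r = -0.89 < 0 so the relationship is negative.
|r| = 0.89, which falls in the strong range.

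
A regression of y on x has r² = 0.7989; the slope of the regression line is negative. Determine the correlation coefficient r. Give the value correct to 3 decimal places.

|r| = √0.7989 = 0.894
The association is negative, so r = −0.894.

-0.894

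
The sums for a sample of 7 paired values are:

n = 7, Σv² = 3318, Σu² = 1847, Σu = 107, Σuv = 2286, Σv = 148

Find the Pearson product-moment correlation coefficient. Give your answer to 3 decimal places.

0.119

r = (nΣuv − ΣuΣv) / √[(nΣu² − (Σu)²)(nΣv² − (Σv)²)]
Numerator: 7×2286 − 107×148 = 166
Denominator: √[(12929 − 11449)(23226 − 21904)] = √[1480 × 1322] = 1398.7709
r = 166 / 1398.7709 ≈ 0.119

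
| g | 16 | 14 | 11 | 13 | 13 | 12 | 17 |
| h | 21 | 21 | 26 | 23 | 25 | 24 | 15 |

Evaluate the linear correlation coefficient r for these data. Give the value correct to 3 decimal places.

-0.907

n = 7, Σg = 96, Σh = 155, Σg² = 1344, Σh² = 3513, Σgh = 2083
nΣgh − ΣgΣh = 14581 − 14880 = -299
nΣg² − (Σg)² = 9408 − 9216 = 192; nΣh² − (Σh)² = 24591 − 24025 = 566
r = -299 / √(192 × 566) = -299 / 329.6544 ≈ -0.907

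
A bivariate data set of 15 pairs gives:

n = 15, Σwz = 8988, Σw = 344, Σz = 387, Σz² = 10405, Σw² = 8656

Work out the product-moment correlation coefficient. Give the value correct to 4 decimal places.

0.1987

r = (nΣwz − ΣwΣz) / √[(nΣw² − (Σw)²)(nΣz² − (Σz)²)]
Numerator: 15×8988 − 344×387 = 1692
Denominator: √[(129840 − 118336)(156075 − 149769)] = √[11504 × 6306] = 8517.2897
r = 1692 / 8517.2897 ≈ 0.1987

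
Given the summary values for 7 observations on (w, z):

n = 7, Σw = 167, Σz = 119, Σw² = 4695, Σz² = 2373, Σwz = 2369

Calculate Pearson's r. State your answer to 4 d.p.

-0.9423

r = (nΣwz − ΣwΣz) / √[(nΣw² − (Σw)²)(nΣz² − (Σz)²)]
Numerator: 7×2369 − 167×119 = -3290
Denominator: √[(32865 − 27889)(16611 − 14161)] = √[4976 × 2450] = 3491.5899
r = -3290 / 3491.5899 ≈ -0.9423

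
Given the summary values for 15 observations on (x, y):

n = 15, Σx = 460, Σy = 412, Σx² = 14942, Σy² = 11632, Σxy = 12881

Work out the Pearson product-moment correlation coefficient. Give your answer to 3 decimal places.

r = (nΣxy − ΣxΣy) / √[(nΣx² − (Σx)²)(nΣy² − (Σy)²)]
Numerator: 15×12881 − 460×412 = 3695
Denominator: √[(224130 − 211600)(174480 − 169744)] = √[12530 × 4736] = 7703.3811
r = 3695 / 7703.3811 ≈ 0.480

0.480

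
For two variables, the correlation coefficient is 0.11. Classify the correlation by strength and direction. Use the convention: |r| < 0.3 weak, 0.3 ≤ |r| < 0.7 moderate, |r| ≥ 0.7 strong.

r = 0.11 > 0 so the relationship is positive.
|r| = 0.11, which falls in the weak range.

weak positive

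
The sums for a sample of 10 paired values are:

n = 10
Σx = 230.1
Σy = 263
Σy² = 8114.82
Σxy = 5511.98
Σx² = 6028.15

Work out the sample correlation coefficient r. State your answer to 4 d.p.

-0.5757

r = (nΣxy − ΣxΣy) / √[(nΣx² − (Σx)²)(nΣy² − (Σy)²)]
Numerator: 10×5511.98 − 230.1×263 = -5396.5
Denominator: √[(60281.5 − 52946.01)(81148.2 − 69169)] = √[7335.49 × 11979.2] = 9374.0761
r = -5396.5 / 9374.0761 ≈ -0.5757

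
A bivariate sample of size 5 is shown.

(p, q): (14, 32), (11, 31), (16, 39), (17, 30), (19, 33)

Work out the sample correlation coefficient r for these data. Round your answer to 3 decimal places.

0.209

n = 5, Σp = 77, Σq = 165, Σp² = 1223, Σq² = 5495, Σpq = 2550
nΣpq − ΣpΣq = 12750 − 12705 = 45
nΣp² − (Σp)² = 6115 − 5929 = 186; nΣq² − (Σq)² = 27475 − 27225 = 250
r = 45 / √(186 × 250) = 45 / 215.6386 ≈ 0.209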